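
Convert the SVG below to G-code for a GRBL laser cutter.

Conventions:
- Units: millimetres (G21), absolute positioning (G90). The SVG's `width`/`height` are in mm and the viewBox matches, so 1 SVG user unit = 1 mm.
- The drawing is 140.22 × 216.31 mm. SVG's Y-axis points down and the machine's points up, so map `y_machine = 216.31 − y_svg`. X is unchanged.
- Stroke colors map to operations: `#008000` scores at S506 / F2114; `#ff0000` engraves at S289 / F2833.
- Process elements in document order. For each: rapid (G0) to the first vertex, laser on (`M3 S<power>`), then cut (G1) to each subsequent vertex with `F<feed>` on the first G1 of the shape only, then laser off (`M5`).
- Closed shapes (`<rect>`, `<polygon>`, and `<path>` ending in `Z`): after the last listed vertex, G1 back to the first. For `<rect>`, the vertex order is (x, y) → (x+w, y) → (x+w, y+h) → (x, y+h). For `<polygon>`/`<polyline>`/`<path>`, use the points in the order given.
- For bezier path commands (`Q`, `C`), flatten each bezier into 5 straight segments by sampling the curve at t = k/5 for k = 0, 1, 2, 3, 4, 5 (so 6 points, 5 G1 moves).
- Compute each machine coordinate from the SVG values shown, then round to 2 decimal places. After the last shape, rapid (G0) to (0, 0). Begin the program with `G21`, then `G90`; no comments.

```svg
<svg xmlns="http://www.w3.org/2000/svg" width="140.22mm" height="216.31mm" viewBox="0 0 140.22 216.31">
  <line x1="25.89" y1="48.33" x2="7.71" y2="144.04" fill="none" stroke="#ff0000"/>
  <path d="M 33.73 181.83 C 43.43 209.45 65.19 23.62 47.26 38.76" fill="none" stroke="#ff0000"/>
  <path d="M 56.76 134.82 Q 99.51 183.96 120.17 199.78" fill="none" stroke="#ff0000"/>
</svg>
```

Since the viewBox matches the mm dimensions, user units are millimetres directly. The only transform is the Y-flip y_m = 216.31 − y_svg.

Shape 1 is a line segment drawn with `<line>`. Its stroke #ff0000 means engrave at S289, F2833. After flipping Y the toolpath is (25.89,167.98) → (7.71,72.27).

Shape 2 is a cubic bezier drawn with `<path>`. Its stroke #ff0000 means engrave at S289, F2833. After flipping Y the toolpath is (33.73,34.48) → (40.58,40.21) → (47.85,77.27) → (53.04,125.78) → (53.67,165.83) → (47.26,177.55).

Shape 3 is a quadratic bezier drawn with `<path>`. Its stroke #ff0000 means engrave at S289, F2833. After flipping Y the toolpath is (56.76,81.49) → (72.98,63.17) → (87.43,47.51) → (100.11,34.52) → (111.02,24.19) → (120.17,16.53).

G21
G90
G0 X25.89 Y167.98
M3 S289
G1 X7.71 Y72.27 F2833
M5
G0 X33.73 Y34.48
M3 S289
G1 X40.58 Y40.21 F2833
G1 X47.85 Y77.27
G1 X53.04 Y125.78
G1 X53.67 Y165.83
G1 X47.26 Y177.55
M5
G0 X56.76 Y81.49
M3 S289
G1 X72.98 Y63.17 F2833
G1 X87.43 Y47.51
G1 X100.11 Y34.52
G1 X111.02 Y24.19
G1 X120.17 Y16.53
M5
G0 X0.00 Y0.00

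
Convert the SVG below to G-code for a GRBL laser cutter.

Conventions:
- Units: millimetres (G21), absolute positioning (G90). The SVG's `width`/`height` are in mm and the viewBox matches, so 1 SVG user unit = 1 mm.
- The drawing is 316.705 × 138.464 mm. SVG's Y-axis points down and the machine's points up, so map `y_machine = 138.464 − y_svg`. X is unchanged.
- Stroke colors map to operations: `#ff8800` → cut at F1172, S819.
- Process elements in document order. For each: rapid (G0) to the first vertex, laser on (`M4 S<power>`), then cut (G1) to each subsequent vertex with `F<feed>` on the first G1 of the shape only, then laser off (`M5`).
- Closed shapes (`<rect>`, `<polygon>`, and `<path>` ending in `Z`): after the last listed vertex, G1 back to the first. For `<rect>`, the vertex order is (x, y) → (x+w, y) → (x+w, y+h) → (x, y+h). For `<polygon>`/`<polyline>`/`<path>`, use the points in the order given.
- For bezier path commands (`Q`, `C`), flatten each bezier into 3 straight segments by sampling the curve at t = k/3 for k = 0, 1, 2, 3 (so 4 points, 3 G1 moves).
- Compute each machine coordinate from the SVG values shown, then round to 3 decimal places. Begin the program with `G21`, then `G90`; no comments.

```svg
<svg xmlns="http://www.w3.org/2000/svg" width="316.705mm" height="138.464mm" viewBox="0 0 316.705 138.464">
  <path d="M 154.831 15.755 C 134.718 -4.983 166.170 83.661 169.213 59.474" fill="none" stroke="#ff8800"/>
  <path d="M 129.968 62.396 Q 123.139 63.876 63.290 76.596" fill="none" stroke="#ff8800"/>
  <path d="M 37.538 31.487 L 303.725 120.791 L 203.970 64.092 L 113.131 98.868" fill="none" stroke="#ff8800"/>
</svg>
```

1 u = 1 mm; y_m = 138.464 − y.

[1] `<path>` cubic bezier, #ff8800→cut S819 F1172: (154.831,122.709) → (148.944,115.216) → (159.662,84.183) → (169.213,78.990)

[2] `<path>` quadratic bezier, #ff8800→cut S819 F1172: (129.968,76.068) → (119.524,73.832) → (97.298,69.099) → (63.290,61.868)

[3] `<path>` open polyline, #ff8800→cut S819 F1172: (37.538,106.977) → (303.725,17.673) → (203.970,74.372) → (113.131,39.596)

G21
G90
G0 X154.831 Y122.709
M4 S819
G1 X148.944 Y115.216 F1172
G1 X159.662 Y84.183
G1 X169.213 Y78.990
M5
G0 X129.968 Y76.068
M4 S819
G1 X119.524 Y73.832 F1172
G1 X97.298 Y69.099
G1 X63.290 Y61.868
M5
G0 X37.538 Y106.977
M4 S819
G1 X303.725 Y17.673 F1172
G1 X203.970 Y74.372
G1 X113.131 Y39.596
M5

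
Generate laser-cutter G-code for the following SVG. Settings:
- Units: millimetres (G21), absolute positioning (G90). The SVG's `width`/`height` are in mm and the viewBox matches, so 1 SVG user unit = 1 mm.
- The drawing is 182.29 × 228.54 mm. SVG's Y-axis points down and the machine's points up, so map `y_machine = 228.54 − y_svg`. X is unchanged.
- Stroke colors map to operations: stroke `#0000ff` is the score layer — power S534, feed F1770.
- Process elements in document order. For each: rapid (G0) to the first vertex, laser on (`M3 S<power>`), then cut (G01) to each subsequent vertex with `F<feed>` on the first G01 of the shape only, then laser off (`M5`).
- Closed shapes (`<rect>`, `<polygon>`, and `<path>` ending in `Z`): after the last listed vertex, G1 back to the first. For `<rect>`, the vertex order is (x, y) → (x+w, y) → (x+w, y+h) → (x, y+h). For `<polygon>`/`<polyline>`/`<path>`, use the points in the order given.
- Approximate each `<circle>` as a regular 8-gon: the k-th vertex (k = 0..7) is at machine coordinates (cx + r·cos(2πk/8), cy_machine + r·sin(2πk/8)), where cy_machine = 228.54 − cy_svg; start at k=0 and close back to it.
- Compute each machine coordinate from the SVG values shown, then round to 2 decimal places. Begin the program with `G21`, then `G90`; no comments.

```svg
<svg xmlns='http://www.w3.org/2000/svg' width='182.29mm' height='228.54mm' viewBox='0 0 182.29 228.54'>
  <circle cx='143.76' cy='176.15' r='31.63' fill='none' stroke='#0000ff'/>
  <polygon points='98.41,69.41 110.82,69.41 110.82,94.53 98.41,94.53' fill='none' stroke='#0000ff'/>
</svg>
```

Since the viewBox matches the mm dimensions, user units are millimetres directly. The only transform is the Y-flip y_m = 228.54 − y_svg.

Shape 1 is a circle drawn with `<circle>`. Its stroke #0000ff means score at S534, F1770. After flipping Y the toolpath is (175.39,52.39) → (166.13,74.76) → (143.76,84.02) → (121.39,74.76) → (112.13,52.39) → (121.39,30.02) → (143.76,20.76) → (166.13,30.02) → (175.39,52.39), returning to the start.

Shape 2 is a rectangle drawn with `<polygon>`. Its stroke #0000ff means score at S534, F1770. After flipping Y the toolpath is (98.41,159.13) → (110.82,159.13) → (110.82,134.01) → (98.41,134.01) → (98.41,159.13), returning to the start.

G21
G90
G0 X175.39 Y52.39
M3 S534
G01 X166.13 Y74.76 F1770
G01 X143.76 Y84.02
G01 X121.39 Y74.76
G01 X112.13 Y52.39
G01 X121.39 Y30.02
G01 X143.76 Y20.76
G01 X166.13 Y30.02
G01 X175.39 Y52.39
M5
G0 X98.41 Y159.13
M3 S534
G01 X110.82 Y159.13 F1770
G01 X110.82 Y134.01
G01 X98.41 Y134.01
G01 X98.41 Y159.13
M5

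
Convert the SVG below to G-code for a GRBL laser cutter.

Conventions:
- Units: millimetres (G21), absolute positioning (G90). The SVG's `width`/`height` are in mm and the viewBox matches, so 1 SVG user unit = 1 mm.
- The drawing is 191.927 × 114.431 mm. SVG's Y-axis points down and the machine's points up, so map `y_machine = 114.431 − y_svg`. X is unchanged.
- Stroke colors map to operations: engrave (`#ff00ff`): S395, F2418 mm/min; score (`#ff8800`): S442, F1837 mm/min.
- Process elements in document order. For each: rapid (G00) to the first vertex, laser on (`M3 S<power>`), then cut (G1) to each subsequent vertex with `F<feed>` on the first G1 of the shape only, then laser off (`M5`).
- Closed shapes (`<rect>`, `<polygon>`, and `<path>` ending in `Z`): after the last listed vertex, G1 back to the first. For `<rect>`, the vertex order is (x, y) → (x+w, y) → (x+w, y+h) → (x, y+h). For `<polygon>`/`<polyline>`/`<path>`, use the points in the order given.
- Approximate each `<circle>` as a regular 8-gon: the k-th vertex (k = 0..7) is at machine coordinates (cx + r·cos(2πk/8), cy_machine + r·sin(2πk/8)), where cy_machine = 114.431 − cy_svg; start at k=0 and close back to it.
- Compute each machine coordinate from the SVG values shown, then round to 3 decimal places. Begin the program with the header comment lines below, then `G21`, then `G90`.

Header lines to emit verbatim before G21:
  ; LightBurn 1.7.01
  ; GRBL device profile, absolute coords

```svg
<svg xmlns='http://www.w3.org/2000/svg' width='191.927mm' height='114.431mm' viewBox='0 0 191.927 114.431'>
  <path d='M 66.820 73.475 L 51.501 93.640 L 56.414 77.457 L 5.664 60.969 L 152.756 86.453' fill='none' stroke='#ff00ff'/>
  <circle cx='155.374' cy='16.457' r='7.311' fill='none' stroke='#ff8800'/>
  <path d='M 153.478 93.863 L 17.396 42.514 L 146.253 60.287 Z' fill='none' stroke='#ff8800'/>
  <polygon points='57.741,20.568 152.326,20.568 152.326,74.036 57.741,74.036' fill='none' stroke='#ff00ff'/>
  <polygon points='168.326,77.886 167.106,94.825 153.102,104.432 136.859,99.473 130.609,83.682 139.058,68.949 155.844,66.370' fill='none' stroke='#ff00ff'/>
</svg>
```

1 u = 1 mm; y_m = 114.431 − y.

[1] `<path>` open polyline, #ff00ff→engrave S395 F2418: (66.820,40.956) → (51.501,20.791) → (56.414,36.974) → (5.664,53.462) → (152.756,27.978)

[2] `<circle>` circle, #ff8800→score S442 F1837: (162.685,97.974) → (160.544,103.144) → (155.374,105.285) → (150.204,103.144) → (148.063,97.974) → (150.204,92.804) → (155.374,90.663) → (160.544,92.804) → (162.685,97.974) (closed)

[3] `<path>` closed polygon, #ff8800→score S442 F1837: (153.478,20.568) → (17.396,71.917) → (146.253,54.144) → (153.478,20.568) (closed)

[4] `<polygon>` rectangle, #ff00ff→engrave S395 F2418: (57.741,93.863) → (152.326,93.863) → (152.326,40.395) → (57.741,40.395) → (57.741,93.863) (closed)

[5] `<polygon>` regular polygon, #ff00ff→engrave S395 F2418: (168.326,36.545) → (167.106,19.606) → (153.102,9.999) → (136.859,14.958) → (130.609,30.749) → (139.058,45.482) → (155.844,48.061) → (168.326,36.545) (closed)

; LightBurn 1.7.01
; GRBL device profile, absolute coords
G21
G90
G00 X66.820 Y40.956
M3 S395
G1 X51.501 Y20.791 F2418
G1 X56.414 Y36.974
G1 X5.664 Y53.462
G1 X152.756 Y27.978
M5
G00 X162.685 Y97.974
M3 S442
G1 X160.544 Y103.144 F1837
G1 X155.374 Y105.285
G1 X150.204 Y103.144
G1 X148.063 Y97.974
G1 X150.204 Y92.804
G1 X155.374 Y90.663
G1 X160.544 Y92.804
G1 X162.685 Y97.974
M5
G00 X153.478 Y20.568
M3 S442
G1 X17.396 Y71.917 F1837
G1 X146.253 Y54.144
G1 X153.478 Y20.568
M5
G00 X57.741 Y93.863
M3 S395
G1 X152.326 Y93.863 F2418
G1 X152.326 Y40.395
G1 X57.741 Y40.395
G1 X57.741 Y93.863
M5
G00 X168.326 Y36.545
M3 S395
G1 X167.106 Y19.606 F2418
G1 X153.102 Y9.999
G1 X136.859 Y14.958
G1 X130.609 Y30.749
G1 X139.058 Y45.482
G1 X155.844 Y48.061
G1 X168.326 Y36.545
M5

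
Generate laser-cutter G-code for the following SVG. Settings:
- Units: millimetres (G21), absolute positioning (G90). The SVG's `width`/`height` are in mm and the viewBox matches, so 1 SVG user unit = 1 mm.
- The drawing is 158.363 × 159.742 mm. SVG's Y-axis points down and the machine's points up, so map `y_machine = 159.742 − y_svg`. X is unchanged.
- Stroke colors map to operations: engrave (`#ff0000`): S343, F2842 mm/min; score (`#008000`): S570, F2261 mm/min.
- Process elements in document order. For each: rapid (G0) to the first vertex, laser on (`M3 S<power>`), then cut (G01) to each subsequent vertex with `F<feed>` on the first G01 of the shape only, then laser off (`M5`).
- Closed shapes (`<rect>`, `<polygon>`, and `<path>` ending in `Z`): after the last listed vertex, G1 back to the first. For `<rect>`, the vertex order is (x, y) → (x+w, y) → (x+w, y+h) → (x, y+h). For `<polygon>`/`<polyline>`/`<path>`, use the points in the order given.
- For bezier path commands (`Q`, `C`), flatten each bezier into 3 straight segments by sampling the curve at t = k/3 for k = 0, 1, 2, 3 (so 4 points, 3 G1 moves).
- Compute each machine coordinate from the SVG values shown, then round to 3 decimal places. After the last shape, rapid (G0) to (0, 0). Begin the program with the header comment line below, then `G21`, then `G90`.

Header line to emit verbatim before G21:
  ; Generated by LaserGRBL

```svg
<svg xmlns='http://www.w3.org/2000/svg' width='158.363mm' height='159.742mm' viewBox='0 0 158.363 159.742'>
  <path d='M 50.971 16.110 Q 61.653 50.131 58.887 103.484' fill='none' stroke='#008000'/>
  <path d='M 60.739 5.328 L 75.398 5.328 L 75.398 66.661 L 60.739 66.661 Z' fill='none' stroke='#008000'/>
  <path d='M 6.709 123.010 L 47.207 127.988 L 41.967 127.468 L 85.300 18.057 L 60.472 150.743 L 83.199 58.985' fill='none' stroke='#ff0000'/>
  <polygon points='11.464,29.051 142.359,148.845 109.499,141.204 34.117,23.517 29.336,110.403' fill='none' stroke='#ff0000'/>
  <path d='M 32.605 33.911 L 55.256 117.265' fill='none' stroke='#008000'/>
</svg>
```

Since the viewBox matches the mm dimensions, user units are millimetres directly. The only transform is the Y-flip y_m = 159.742 − y_svg.

Shape 1 is a quadratic bezier drawn with `<path>`. Its stroke #008000 means score at S570, F2261. After flipping Y the toolpath is (50.971,143.632) → (56.598,118.803) → (59.237,89.679) → (58.887,56.258).

Shape 2 is a rectangle drawn with `<path>`. Its stroke #008000 means score at S570, F2261. After flipping Y the toolpath is (60.739,154.414) → (75.398,154.414) → (75.398,93.081) → (60.739,93.081) → (60.739,154.414), returning to the start.

Shape 3 is a open polyline drawn with `<path>`. Its stroke #ff0000 means engrave at S343, F2842. After flipping Y the toolpath is (6.709,36.732) → (47.207,31.754) → (41.967,32.274) → (85.300,141.685) → (60.472,8.999) → (83.199,100.757).

Shape 4 is a closed polygon drawn with `<polygon>`. Its stroke #ff0000 means engrave at S343, F2842. After flipping Y the toolpath is (11.464,130.691) → (142.359,10.897) → (109.499,18.538) → (34.117,136.225) → (29.336,49.339) → (11.464,130.691), returning to the start.

Shape 5 is a line segment drawn with `<path>`. Its stroke #008000 means score at S570, F2261. After flipping Y the toolpath is (32.605,125.831) → (55.256,42.477).

; Generated by LaserGRBL
G21
G90
G0 X50.971 Y143.632
M3 S570
G01 X56.598 Y118.803 F2261
G01 X59.237 Y89.679
G01 X58.887 Y56.258
M5
G0 X60.739 Y154.414
M3 S570
G01 X75.398 Y154.414 F2261
G01 X75.398 Y93.081
G01 X60.739 Y93.081
G01 X60.739 Y154.414
M5
G0 X6.709 Y36.732
M3 S343
G01 X47.207 Y31.754 F2842
G01 X41.967 Y32.274
G01 X85.300 Y141.685
G01 X60.472 Y8.999
G01 X83.199 Y100.757
M5
G0 X11.464 Y130.691
M3 S343
G01 X142.359 Y10.897 F2842
G01 X109.499 Y18.538
G01 X34.117 Y136.225
G01 X29.336 Y49.339
G01 X11.464 Y130.691
M5
G0 X32.605 Y125.831
M3 S570
G01 X55.256 Y42.477 F2261
M5
G0 X0.000 Y0.000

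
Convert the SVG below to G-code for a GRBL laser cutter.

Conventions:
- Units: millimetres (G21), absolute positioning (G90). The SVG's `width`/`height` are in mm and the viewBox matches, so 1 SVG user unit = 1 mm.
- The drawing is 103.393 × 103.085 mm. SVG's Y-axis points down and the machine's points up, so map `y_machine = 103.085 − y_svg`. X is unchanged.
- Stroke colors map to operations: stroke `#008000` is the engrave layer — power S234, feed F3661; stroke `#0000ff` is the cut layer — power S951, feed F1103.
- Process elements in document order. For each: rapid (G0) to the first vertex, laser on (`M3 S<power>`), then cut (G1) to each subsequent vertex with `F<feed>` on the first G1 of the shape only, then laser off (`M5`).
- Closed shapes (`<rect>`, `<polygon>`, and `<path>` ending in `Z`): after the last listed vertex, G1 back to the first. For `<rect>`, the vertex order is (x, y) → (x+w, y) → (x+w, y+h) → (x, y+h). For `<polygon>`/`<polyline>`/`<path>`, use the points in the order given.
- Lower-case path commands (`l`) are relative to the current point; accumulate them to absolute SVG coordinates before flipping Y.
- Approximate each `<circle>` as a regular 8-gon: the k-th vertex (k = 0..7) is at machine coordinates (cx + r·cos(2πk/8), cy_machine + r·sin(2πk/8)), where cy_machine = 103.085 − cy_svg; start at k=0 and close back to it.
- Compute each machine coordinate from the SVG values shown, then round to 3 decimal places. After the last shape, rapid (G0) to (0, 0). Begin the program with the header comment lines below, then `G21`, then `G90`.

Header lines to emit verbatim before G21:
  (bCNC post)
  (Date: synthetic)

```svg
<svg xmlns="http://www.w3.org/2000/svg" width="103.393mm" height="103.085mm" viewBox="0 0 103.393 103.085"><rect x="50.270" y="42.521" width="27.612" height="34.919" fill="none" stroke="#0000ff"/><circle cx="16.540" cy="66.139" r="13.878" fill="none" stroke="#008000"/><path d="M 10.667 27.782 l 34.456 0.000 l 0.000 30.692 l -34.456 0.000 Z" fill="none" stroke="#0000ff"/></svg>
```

viewBox `0 0 103.393 103.085` with mm width/height → 1 unit = 1 mm. Flip: y_m = 103.085 − y_svg.

**Shape 1** — `<rect>` rectangle, stroke `#0000ff` → cut (S951, F1103). Machine vertices: (50.270,60.564) → (77.882,60.564) → (77.882,25.645) → (50.270,25.645) → (50.270,60.564). Closed: final G1 returns to the first vertex.

**Shape 2** — `<circle>` circle, stroke `#008000` → engrave (S234, F3661). Machine vertices: (30.418,36.946) → (26.353,46.759) → (16.540,50.824) → (6.727,46.759) → (2.662,36.946) → (6.727,27.133) → (16.540,23.068) → (26.353,27.133) → (30.418,36.946). Closed: final G1 returns to the first vertex.

**Shape 3** — `<path>` rectangle, stroke `#0000ff` → cut (S951, F1103). Machine vertices: (10.667,75.303) → (45.123,75.303) → (45.123,44.611) → (10.667,44.611) → (10.667,75.303). Closed: final G1 returns to the first vertex.

(bCNC post)
(Date: synthetic)
G21
G90
G0 X50.270 Y60.564
M3 S951
G1 X77.882 Y60.564 F1103
G1 X77.882 Y25.645
G1 X50.270 Y25.645
G1 X50.270 Y60.564
M5
G0 X30.418 Y36.946
M3 S234
G1 X26.353 Y46.759 F3661
G1 X16.540 Y50.824
G1 X6.727 Y46.759
G1 X2.662 Y36.946
G1 X6.727 Y27.133
G1 X16.540 Y23.068
G1 X26.353 Y27.133
G1 X30.418 Y36.946
M5
G0 X10.667 Y75.303
M3 S951
G1 X45.123 Y75.303 F1103
G1 X45.123 Y44.611
G1 X10.667 Y44.611
G1 X10.667 Y75.303
M5
G0 X0.000 Y0.000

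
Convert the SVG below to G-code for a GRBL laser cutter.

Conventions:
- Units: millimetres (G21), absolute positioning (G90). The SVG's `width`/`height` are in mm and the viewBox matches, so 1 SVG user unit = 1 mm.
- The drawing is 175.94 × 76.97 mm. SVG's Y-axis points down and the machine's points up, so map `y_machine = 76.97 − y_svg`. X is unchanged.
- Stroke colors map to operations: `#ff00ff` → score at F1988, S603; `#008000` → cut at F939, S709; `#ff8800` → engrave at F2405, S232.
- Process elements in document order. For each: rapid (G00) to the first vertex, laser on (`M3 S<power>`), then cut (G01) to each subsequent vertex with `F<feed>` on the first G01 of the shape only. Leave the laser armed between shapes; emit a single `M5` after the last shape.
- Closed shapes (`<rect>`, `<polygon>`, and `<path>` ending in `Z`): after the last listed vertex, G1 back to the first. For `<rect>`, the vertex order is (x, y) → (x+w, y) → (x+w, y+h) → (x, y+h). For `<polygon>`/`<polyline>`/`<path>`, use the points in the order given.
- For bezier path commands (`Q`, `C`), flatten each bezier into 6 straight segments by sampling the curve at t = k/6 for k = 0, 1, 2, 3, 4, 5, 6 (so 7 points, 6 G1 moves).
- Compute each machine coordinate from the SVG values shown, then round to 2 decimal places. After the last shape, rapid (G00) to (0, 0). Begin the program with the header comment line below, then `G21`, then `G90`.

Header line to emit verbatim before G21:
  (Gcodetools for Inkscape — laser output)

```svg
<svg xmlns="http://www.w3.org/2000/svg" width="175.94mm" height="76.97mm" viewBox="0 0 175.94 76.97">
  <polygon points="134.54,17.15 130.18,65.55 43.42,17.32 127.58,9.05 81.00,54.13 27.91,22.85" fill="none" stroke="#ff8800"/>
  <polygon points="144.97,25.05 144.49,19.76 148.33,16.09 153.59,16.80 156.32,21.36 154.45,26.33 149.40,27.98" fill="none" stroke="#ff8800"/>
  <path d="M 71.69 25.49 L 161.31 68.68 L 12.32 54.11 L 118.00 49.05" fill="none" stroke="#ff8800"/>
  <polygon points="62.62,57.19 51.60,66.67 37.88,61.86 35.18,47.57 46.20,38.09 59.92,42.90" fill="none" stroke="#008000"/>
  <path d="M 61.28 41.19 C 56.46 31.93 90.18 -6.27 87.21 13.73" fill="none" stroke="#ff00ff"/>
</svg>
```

(Gcodetools for Inkscape — laser output)
G21
G90
G00 X134.54 Y59.82
M3 S232
G01 X130.18 Y11.42 F2405
G01 X43.42 Y59.65
G01 X127.58 Y67.92
G01 X81.00 Y22.84
G01 X27.91 Y54.12
G01 X134.54 Y59.82
G00 X144.97 Y51.92
M3 S232
G01 X144.49 Y57.21 F2405
G01 X148.33 Y60.88
G01 X153.59 Y60.17
G01 X156.32 Y55.61
G01 X154.45 Y50.64
G01 X149.40 Y48.99
G01 X144.97 Y51.92
G00 X71.69 Y51.48
M3 S232
G01 X161.31 Y8.29 F2405
G01 X12.32 Y22.86
G01 X118.00 Y27.92
G00 X62.62 Y19.78
M3 S709
G01 X51.60 Y10.30 F939
G01 X37.88 Y15.11
G01 X35.18 Y29.40
G01 X46.20 Y38.88
G01 X59.92 Y34.07
G01 X62.62 Y19.78
G00 X61.28 Y35.78
M3 S603
G01 X61.73 Y42.42 F1988
G01 X66.52 Y51.46
G01 X73.55 Y60.48
G01 X80.74 Y67.07
G01 X85.99 Y68.79
G01 X87.21 Y63.24
M5
G00 X0.00 Y0.00

viewBox `0 0 175.94 76.97` with mm width/height → 1 unit = 1 mm. Flip: y_m = 76.97 − y_svg.

**Shape 1** — `<polygon>` closed polygon, stroke `#ff8800` → engrave (S232, F2405). Machine vertices: (134.54,59.82) → (130.18,11.42) → (43.42,59.65) → (127.58,67.92) → (81.00,22.84) → (27.91,54.12) → (134.54,59.82). Closed: final G1 returns to the first vertex.

**Shape 2** — `<polygon>` regular polygon, stroke `#ff8800` → engrave (S232, F2405). Machine vertices: (144.97,51.92) → (144.49,57.21) → (148.33,60.88) → (153.59,60.17) → (156.32,55.61) → (154.45,50.64) → (149.40,48.99) → (144.97,51.92). Closed: final G1 returns to the first vertex.

**Shape 3** — `<path>` open polyline, stroke `#ff8800` → engrave (S232, F2405). Machine vertices: (71.69,51.48) → (161.31,8.29) → (12.32,22.86) → (118.00,27.92). Open path.

**Shape 4** — `<polygon>` regular polygon, stroke `#008000` → cut (S709, F939). Machine vertices: (62.62,19.78) → (51.60,10.30) → (37.88,15.11) → (35.18,29.40) → (46.20,38.88) → (59.92,34.07) → (62.62,19.78). Closed: final G1 returns to the first vertex.

**Shape 5** — `<path>` cubic bezier, stroke `#ff00ff` → score (S603, F1988). Control points (SVG): P0=(61.28,41.19), P1=(56.46,31.93), P2=(90.18,-6.27), P3=(87.21,13.73); sampled at t=k/6. Machine vertices: (61.28,35.78) → (61.73,42.42) → (66.52,51.46) → (73.55,60.48) → (80.74,67.07) → (85.99,68.79) → (87.21,63.24). Open path.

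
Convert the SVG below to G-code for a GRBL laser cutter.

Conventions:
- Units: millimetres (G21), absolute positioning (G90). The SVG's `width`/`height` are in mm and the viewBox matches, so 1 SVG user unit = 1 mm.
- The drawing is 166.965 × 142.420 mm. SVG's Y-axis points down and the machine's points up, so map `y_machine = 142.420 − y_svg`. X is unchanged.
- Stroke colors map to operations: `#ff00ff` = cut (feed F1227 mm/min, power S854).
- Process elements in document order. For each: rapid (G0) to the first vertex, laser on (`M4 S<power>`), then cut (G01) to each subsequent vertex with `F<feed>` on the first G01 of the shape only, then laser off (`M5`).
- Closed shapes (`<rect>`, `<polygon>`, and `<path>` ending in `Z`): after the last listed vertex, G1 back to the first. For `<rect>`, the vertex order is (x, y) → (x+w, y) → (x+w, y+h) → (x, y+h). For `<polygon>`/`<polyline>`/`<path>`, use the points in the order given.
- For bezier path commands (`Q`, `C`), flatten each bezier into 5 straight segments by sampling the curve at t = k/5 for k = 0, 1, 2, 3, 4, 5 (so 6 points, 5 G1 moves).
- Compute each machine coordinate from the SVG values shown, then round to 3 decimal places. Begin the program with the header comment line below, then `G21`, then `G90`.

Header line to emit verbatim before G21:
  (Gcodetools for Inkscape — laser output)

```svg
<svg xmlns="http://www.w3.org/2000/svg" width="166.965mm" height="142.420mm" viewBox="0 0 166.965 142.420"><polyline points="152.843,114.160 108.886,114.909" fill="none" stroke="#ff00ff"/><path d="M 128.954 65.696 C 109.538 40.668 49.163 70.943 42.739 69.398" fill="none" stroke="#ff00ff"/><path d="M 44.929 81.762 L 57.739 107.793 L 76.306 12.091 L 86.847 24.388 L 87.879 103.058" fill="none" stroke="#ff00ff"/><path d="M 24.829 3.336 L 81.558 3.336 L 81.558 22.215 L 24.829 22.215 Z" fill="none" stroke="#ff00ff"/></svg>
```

1 u = 1 mm; y_m = 142.420 − y.

[1] `<polyline>` line segment, #ff00ff→cut S854 F1227: (152.843,28.260) → (108.886,27.511)

[2] `<path>` cubic bezier, #ff00ff→cut S854 F1227: (128.954,76.724) → (113.149,85.801) → (92.069,85.788) → (70.270,80.866) → (52.308,75.216) → (42.739,73.022)

[3] `<path>` open polyline, #ff00ff→cut S854 F1227: (44.929,60.658) → (57.739,34.627) → (76.306,130.329) → (86.847,118.032) → (87.879,39.362)

[4] `<path>` rectangle, #ff00ff→cut S854 F1227: (24.829,139.084) → (81.558,139.084) → (81.558,120.205) → (24.829,120.205) → (24.829,139.084) (closed)

(Gcodetools for Inkscape — laser output)
G21
G90
G0 X152.843 Y28.260
M4 S854
G01 X108.886 Y27.511 F1227
M5
G0 X128.954 Y76.724
M4 S854
G01 X113.149 Y85.801 F1227
G01 X92.069 Y85.788
G01 X70.270 Y80.866
G01 X52.308 Y75.216
G01 X42.739 Y73.022
M5
G0 X44.929 Y60.658
M4 S854
G01 X57.739 Y34.627 F1227
G01 X76.306 Y130.329
G01 X86.847 Y118.032
G01 X87.879 Y39.362
M5
G0 X24.829 Y139.084
M4 S854
G01 X81.558 Y139.084 F1227
G01 X81.558 Y120.205
G01 X24.829 Y120.205
G01 X24.829 Y139.084
M5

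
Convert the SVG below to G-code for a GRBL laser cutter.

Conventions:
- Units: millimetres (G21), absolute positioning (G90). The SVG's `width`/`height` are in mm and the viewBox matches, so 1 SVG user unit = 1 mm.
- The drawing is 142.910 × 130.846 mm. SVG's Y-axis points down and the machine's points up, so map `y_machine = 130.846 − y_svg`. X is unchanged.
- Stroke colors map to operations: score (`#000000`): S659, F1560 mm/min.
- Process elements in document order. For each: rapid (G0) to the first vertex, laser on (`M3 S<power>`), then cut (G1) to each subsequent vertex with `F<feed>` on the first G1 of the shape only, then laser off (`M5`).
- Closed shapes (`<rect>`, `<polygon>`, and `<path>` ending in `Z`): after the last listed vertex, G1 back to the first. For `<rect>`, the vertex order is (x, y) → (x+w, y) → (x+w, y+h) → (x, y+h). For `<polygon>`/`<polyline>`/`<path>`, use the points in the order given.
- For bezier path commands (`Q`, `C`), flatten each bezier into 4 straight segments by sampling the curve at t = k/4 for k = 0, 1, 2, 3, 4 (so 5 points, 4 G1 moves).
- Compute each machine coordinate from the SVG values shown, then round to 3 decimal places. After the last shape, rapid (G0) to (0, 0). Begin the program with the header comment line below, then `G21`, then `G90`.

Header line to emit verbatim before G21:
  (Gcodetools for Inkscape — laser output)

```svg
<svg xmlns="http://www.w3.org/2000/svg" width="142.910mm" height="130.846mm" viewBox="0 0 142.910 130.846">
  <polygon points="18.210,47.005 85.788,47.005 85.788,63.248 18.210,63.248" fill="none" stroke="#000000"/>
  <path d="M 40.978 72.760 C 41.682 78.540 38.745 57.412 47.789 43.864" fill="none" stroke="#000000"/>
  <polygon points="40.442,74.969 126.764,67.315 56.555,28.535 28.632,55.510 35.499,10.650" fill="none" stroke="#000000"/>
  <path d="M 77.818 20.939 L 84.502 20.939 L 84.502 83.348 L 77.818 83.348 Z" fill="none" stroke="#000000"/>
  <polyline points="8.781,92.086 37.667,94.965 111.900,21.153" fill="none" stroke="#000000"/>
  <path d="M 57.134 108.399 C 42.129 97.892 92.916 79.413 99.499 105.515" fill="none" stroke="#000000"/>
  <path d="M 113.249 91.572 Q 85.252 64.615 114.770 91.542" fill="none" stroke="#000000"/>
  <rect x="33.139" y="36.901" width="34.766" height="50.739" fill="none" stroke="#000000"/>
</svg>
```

(Gcodetools for Inkscape — laser output)
G21
G90
G0 X18.210 Y83.841
M3 S659
G1 X85.788 Y83.841 F1560
G1 X85.788 Y67.598
G1 X18.210 Y67.598
G1 X18.210 Y83.841
M5
G0 X40.978 Y58.086
M3 S659
G1 X41.067 Y58.257 F1560
G1 X41.256 Y65.286
G1 X43.008 Y75.939
G1 X47.789 Y86.982
M5
G0 X40.442 Y55.877
M3 S659
G1 X126.764 Y63.531 F1560
G1 X56.555 Y102.311
G1 X28.632 Y75.336
G1 X35.499 Y120.196
G1 X40.442 Y55.877
M5
G0 X77.818 Y109.907
M3 S659
G1 X84.502 Y109.907 F1560
G1 X84.502 Y47.498
G1 X77.818 Y47.498
G1 X77.818 Y109.907
M5
G0 X8.781 Y38.760
M3 S659
G1 X37.667 Y35.881 F1560
G1 X111.900 Y109.693
M5
G0 X57.134 Y22.447
M3 S659
G1 X56.498 Y31.001 F1560
G1 X70.221 Y37.617
G1 X87.992 Y37.370
G1 X99.499 Y25.331
M5
G0 X113.249 Y39.274
M3 S659
G1 X102.845 Y49.385 F1560
G1 X99.631 Y52.760
G1 X103.606 Y49.400
G1 X114.770 Y39.304
M5
G0 X33.139 Y93.945
M3 S659
G1 X67.905 Y93.945 F1560
G1 X67.905 Y43.206
G1 X33.139 Y43.206
G1 X33.139 Y93.945
M5
G0 X0.000 Y0.000

1 u = 1 mm; y_m = 130.846 − y.

[1] `<polygon>` rectangle, #000000→score S659 F1560: (18.210,83.841) → (85.788,83.841) → (85.788,67.598) → (18.210,67.598) → (18.210,83.841) (closed)

[2] `<path>` cubic bezier, #000000→score S659 F1560: (40.978,58.086) → (41.067,58.257) → (41.256,65.286) → (43.008,75.939) → (47.789,86.982)

[3] `<polygon>` closed polygon, #000000→score S659 F1560: (40.442,55.877) → (126.764,63.531) → (56.555,102.311) → (28.632,75.336) → (35.499,120.196) → (40.442,55.877) (closed)

[4] `<path>` rectangle, #000000→score S659 F1560: (77.818,109.907) → (84.502,109.907) → (84.502,47.498) → (77.818,47.498) → (77.818,109.907) (closed)

[5] `<polyline>` open polyline, #000000→score S659 F1560: (8.781,38.760) → (37.667,35.881) → (111.900,109.693)

[6] `<path>` cubic bezier, #000000→score S659 F1560: (57.134,22.447) → (56.498,31.001) → (70.221,37.617) → (87.992,37.370) → (99.499,25.331)

[7] `<path>` quadratic bezier, #000000→score S659 F1560: (113.249,39.274) → (102.845,49.385) → (99.631,52.760) → (103.606,49.400) → (114.770,39.304)

[8] `<rect>` rectangle, #000000→score S659 F1560: (33.139,93.945) → (67.905,93.945) → (67.905,43.206) → (33.139,43.206) → (33.139,93.945) (closed)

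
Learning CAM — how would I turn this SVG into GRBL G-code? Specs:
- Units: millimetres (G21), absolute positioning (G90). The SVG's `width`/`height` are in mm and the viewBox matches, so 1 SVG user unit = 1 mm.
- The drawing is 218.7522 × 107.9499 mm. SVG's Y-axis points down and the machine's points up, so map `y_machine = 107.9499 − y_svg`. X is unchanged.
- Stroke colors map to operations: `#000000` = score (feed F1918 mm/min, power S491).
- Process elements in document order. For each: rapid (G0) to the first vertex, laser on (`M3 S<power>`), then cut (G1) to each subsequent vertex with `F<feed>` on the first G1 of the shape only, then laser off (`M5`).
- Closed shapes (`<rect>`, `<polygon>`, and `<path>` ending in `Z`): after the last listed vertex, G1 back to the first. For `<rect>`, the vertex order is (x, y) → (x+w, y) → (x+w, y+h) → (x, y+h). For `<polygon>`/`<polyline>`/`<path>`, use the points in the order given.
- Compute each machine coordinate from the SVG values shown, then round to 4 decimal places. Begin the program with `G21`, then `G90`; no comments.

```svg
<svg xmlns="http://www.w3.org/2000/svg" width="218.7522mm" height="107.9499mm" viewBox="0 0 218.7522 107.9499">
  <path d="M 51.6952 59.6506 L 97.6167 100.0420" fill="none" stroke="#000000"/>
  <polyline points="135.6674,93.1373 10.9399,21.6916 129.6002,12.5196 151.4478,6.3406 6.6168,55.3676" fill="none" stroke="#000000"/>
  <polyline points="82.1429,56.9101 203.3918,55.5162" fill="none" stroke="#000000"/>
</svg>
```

G21
G90
G0 X51.6952 Y48.2993
M3 S491
G1 X97.6167 Y7.9079 F1918
M5
G0 X135.6674 Y14.8126
M3 S491
G1 X10.9399 Y86.2583 F1918
G1 X129.6002 Y95.4303
G1 X151.4478 Y101.6093
G1 X6.6168 Y52.5823
M5
G0 X82.1429 Y51.0398
M3 S491
G1 X203.3918 Y52.4337 F1918
M5

Since the viewBox matches the mm dimensions, user units are millimetres directly. The only transform is the Y-flip y_m = 107.9499 − y_svg.

Shape 1 is a line segment drawn with `<path>`. Its stroke #000000 means score at S491, F1918. After flipping Y the toolpath is (51.6952,48.2993) → (97.6167,7.9079).

Shape 2 is a open polyline drawn with `<polyline>`. Its stroke #000000 means score at S491, F1918. After flipping Y the toolpath is (135.6674,14.8126) → (10.9399,86.2583) → (129.6002,95.4303) → (151.4478,101.6093) → (6.6168,52.5823).

Shape 3 is a line segment drawn with `<polyline>`. Its stroke #000000 means score at S491, F1918. After flipping Y the toolpath is (82.1429,51.0398) → (203.3918,52.4337).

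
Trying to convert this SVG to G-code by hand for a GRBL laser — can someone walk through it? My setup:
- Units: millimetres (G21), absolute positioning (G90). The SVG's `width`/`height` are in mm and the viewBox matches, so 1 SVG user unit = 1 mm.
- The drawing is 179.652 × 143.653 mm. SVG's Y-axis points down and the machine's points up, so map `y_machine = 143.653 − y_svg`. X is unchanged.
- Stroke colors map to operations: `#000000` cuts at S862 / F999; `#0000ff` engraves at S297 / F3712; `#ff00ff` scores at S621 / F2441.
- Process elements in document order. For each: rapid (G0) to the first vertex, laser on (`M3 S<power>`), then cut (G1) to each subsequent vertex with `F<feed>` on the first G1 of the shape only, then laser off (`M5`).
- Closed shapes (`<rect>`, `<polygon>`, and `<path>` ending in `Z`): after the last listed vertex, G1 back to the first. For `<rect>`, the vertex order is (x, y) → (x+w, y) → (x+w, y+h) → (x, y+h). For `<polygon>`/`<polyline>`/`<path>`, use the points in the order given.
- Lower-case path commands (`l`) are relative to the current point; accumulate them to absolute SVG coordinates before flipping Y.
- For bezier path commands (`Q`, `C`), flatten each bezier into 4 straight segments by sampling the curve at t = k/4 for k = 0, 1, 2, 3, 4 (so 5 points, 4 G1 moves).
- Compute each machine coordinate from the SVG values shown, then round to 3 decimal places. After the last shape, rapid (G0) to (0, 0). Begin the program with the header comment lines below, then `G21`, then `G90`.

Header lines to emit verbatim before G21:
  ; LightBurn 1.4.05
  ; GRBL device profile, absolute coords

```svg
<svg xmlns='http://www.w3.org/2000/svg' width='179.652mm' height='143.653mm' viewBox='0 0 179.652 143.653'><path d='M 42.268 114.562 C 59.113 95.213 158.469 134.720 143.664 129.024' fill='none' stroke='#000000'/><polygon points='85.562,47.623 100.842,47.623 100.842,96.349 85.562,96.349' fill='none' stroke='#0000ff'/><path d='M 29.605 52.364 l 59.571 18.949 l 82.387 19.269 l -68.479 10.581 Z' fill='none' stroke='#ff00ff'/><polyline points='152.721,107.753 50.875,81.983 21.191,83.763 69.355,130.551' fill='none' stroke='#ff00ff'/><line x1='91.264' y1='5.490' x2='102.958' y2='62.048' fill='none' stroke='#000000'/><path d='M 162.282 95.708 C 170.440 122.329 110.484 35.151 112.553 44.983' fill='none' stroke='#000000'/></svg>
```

viewBox `0 0 179.652 143.653` with mm width/height → 1 unit = 1 mm. Flip: y_m = 143.653 − y_svg.

**Shape 1** — `<path>` cubic bezier, stroke `#000000` → cut (S862, F999). Control points (SVG): P0=(42.268,114.562), P1=(59.113,95.213), P2=(158.469,134.720), P3=(143.664,129.024); sampled at t=k/4. Machine vertices: (42.268,29.091) → (67.300,34.193) → (104.835,26.980) → (136.436,17.207) → (143.664,14.629). Open path.

**Shape 2** — `<polygon>` rectangle, stroke `#0000ff` → engrave (S297, F3712). Machine vertices: (85.562,96.030) → (100.842,96.030) → (100.842,47.304) → (85.562,47.304) → (85.562,96.030). Closed: final G1 returns to the first vertex.

**Shape 3** — `<path>` closed polygon, stroke `#ff00ff` → score (S621, F2441). Machine vertices: (29.605,91.289) → (89.176,72.340) → (171.563,53.071) → (103.084,42.490) → (29.605,91.289). Closed: final G1 returns to the first vertex.

**Shape 4** — `<polyline>` open polyline, stroke `#ff00ff` → score (S621, F2441). Machine vertices: (152.721,35.900) → (50.875,61.670) → (21.191,59.890) → (69.355,13.102). Open path.

**Shape 5** — `<line>` line segment, stroke `#000000` → cut (S862, F999). Machine vertices: (91.264,138.163) → (102.958,81.605). Open path.

**Shape 6** — `<path>` cubic bezier, stroke `#000000` → cut (S862, F999). Control points (SVG): P0=(162.282,95.708), P1=(170.440,122.329), P2=(110.484,35.151), P3=(112.553,44.983); sampled at t=k/4. Machine vertices: (162.282,47.945) → (157.663,46.023) → (139.701,67.012) → (120.598,91.149) → (112.553,98.670). Open path.

; LightBurn 1.4.05
; GRBL device profile, absolute coords
G21
G90
G0 X42.268 Y29.091
M3 S862
G1 X67.300 Y34.193 F999
G1 X104.835 Y26.980
G1 X136.436 Y17.207
G1 X143.664 Y14.629
M5
G0 X85.562 Y96.030
M3 S297
G1 X100.842 Y96.030 F3712
G1 X100.842 Y47.304
G1 X85.562 Y47.304
G1 X85.562 Y96.030
M5
G0 X29.605 Y91.289
M3 S621
G1 X89.176 Y72.340 F2441
G1 X171.563 Y53.071
G1 X103.084 Y42.490
G1 X29.605 Y91.289
M5
G0 X152.721 Y35.900
M3 S621
G1 X50.875 Y61.670 F2441
G1 X21.191 Y59.890
G1 X69.355 Y13.102
M5
G0 X91.264 Y138.163
M3 S862
G1 X102.958 Y81.605 F999
M5
G0 X162.282 Y47.945
M3 S862
G1 X157.663 Y46.023 F999
G1 X139.701 Y67.012
G1 X120.598 Y91.149
G1 X112.553 Y98.670
M5
G0 X0.000 Y0.000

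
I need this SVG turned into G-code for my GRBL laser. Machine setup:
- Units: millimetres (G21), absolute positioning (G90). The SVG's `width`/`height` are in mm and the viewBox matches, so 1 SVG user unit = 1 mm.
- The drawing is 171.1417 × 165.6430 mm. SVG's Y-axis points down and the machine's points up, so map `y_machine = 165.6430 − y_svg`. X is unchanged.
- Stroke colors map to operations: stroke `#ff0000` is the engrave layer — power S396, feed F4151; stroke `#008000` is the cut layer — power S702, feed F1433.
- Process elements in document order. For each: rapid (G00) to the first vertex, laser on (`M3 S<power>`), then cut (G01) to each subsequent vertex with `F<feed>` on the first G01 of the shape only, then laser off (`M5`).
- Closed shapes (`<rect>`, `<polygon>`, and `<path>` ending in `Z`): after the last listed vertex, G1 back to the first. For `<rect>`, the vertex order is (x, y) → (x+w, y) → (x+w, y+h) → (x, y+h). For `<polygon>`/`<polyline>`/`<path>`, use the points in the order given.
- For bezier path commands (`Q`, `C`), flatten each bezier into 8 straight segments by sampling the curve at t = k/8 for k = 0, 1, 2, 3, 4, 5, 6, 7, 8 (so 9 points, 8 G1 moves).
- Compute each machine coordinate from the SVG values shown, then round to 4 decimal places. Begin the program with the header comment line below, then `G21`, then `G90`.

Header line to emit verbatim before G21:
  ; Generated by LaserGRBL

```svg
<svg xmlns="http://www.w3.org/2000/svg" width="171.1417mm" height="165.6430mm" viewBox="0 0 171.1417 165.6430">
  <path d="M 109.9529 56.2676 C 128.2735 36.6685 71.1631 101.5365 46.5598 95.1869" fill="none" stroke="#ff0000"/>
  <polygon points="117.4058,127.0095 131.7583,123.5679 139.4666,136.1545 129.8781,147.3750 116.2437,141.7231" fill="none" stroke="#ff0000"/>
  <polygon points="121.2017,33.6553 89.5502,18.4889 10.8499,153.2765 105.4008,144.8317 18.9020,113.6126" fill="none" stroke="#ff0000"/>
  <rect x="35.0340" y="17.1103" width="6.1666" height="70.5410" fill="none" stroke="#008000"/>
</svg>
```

Since the viewBox matches the mm dimensions, user units are millimetres directly. The only transform is the Y-flip y_m = 165.6430 − y_svg.

Shape 1 is a cubic bezier drawn with `<path>`. Its stroke #ff0000 means engrave at S396, F4151. After flipping Y the toolpath is (109.9529,109.3754) → (113.4981,113.0697) → (111.2366,110.6697) → (104.4332,103.9998) → (94.3528,94.8843) → (82.2604,85.1478) → (69.4208,76.6146) → (57.0990,71.1093) → (46.5598,70.4561).

Shape 2 is a regular polygon drawn with `<polygon>`. Its stroke #ff0000 means engrave at S396, F4151. After flipping Y the toolpath is (117.4058,38.6335) → (131.7583,42.0751) → (139.4666,29.4885) → (129.8781,18.2680) → (116.2437,23.9199) → (117.4058,38.6335), returning to the start.

Shape 3 is a closed polygon drawn with `<polygon>`. Its stroke #ff0000 means engrave at S396, F4151. After flipping Y the toolpath is (121.2017,131.9877) → (89.5502,147.1541) → (10.8499,12.3665) → (105.4008,20.8113) → (18.9020,52.0304) → (121.2017,131.9877), returning to the start.

Shape 4 is a rectangle drawn with `<rect>`. Its stroke #008000 means cut at S702, F1433. After flipping Y the toolpath is (35.0340,148.5327) → (41.2006,148.5327) → (41.2006,77.9917) → (35.0340,77.9917) → (35.0340,148.5327), returning to the start.

; Generated by LaserGRBL
G21
G90
G00 X109.9529 Y109.3754
M3 S396
G01 X113.4981 Y113.0697 F4151
G01 X111.2366 Y110.6697
G01 X104.4332 Y103.9998
G01 X94.3528 Y94.8843
G01 X82.2604 Y85.1478
G01 X69.4208 Y76.6146
G01 X57.0990 Y71.1093
G01 X46.5598 Y70.4561
M5
G00 X117.4058 Y38.6335
M3 S396
G01 X131.7583 Y42.0751 F4151
G01 X139.4666 Y29.4885
G01 X129.8781 Y18.2680
G01 X116.2437 Y23.9199
G01 X117.4058 Y38.6335
M5
G00 X121.2017 Y131.9877
M3 S396
G01 X89.5502 Y147.1541 F4151
G01 X10.8499 Y12.3665
G01 X105.4008 Y20.8113
G01 X18.9020 Y52.0304
G01 X121.2017 Y131.9877
M5
G00 X35.0340 Y148.5327
M3 S702
G01 X41.2006 Y148.5327 F1433
G01 X41.2006 Y77.9917
G01 X35.0340 Y77.9917
G01 X35.0340 Y148.5327
M5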